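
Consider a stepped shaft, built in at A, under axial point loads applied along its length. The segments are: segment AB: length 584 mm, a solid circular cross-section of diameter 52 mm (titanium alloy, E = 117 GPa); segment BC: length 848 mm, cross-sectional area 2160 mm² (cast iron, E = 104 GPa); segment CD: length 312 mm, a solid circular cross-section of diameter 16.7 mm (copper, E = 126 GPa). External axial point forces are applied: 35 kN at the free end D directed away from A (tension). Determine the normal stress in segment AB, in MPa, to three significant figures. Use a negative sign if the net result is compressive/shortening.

16.5 MPa

Internal axial forces (sectioning from the free end, tension +): N_CD = 35 kN, N_BC = 35 kN, N_AB = 35 kN.
A_AB = 2124 mm².
σ_AB = N_AB/A_AB = 35000/2124 = 16.48 MPa.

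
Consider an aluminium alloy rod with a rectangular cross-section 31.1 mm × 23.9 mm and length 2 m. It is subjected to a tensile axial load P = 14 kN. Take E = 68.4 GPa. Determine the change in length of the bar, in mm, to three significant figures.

A = 743.3 mm².
δ_mech = NL/(AE) = 14000·2000/(743.3·68400) = 0.5507 mm.

0.551 mm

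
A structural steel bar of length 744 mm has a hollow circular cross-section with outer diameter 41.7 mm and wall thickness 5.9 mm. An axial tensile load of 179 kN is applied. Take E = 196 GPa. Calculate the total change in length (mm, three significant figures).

A = 663.6 mm².
δ_mech = NL/(AE) = 179000·744/(663.6·196000) = 1.024 mm.

1.02 mm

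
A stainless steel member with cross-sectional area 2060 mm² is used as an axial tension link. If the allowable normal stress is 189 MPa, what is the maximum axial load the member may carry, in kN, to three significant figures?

P_max = σ_allow · A = 189 · 2060 = 389300 N = 389.3 kN.

389 kN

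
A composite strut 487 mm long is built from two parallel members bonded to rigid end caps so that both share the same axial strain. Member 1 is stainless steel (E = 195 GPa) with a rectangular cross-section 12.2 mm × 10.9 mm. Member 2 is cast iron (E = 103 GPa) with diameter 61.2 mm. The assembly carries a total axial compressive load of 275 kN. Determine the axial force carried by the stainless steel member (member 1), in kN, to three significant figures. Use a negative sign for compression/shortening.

A_1 = 133 mm².
A_2 = 2942 mm².
Equal strain + equilibrium ⇒ each member carries load in proportion to AE: A₁E₁ = 25930000 N, A₂E₂ = 303000000 N, ΣAE = 328900000 N.
F₁ = P·A₁E₁/ΣAE = -275000·25930000/328900000 = -21680 N.

-21.7 kN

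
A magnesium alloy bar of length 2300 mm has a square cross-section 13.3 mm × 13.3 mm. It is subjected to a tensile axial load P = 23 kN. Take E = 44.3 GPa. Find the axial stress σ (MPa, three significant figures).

130 MPa

A = 176.9 mm².
σ = N/A = 23000/176.9 = 130 MPa.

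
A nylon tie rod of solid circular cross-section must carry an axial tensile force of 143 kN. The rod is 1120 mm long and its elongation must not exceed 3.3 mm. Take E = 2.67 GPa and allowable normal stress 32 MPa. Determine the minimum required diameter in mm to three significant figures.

152 mm

Required area A ≥ P/σ_allow = 143000/32 = 4469 mm².
For a solid circular section, d ≥ √(4A/π) = 75.43 mm.
Elongation limit: A ≥ PL/(Eδ_allow) = 143000·1120/(2670·3.3) = 18180 mm² ⇒ d ≥ 152.1 mm.
The elongation limit governs.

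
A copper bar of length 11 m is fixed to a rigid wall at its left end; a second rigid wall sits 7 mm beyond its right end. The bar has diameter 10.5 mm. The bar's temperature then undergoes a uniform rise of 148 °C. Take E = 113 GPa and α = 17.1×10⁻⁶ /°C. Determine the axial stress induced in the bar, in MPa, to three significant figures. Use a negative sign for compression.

Free thermal expansion αLΔT = 17.1e-6 · 11000 · 148 = 27.84 mm.
The walls engage after the gap closes; constrained expansion = 27.84 − 7 = 20.84 mm.
The walls impose strain ε = −(20.84)/11000 = -1.8944e-03; σ = Eε = 113000 · -1.8944e-03 = -214.1 MPa.

-214 MPa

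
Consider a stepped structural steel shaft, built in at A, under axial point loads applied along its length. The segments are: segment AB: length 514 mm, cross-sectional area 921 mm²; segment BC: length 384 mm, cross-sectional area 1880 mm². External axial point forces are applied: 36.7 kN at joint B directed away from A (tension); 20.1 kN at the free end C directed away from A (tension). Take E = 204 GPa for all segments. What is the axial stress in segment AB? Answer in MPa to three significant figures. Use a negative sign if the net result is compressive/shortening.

61.7 MPa

Internal axial forces (sectioning from the free end, tension +): N_BC = 20.1 kN, N_AB = 56.8 kN.
σ_AB = N_AB/A_AB = 56800/921 = 61.67 MPa.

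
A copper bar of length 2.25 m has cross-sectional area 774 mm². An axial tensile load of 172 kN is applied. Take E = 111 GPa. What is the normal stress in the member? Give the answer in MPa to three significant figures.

222 MPa

σ = N/A = 172000/774 = 222.2 MPa.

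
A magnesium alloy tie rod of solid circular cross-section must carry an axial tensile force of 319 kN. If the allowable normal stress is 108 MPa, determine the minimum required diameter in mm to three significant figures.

Required area A ≥ P/σ_allow = 319000/108 = 2954 mm².
For a solid circular section, d ≥ √(4A/π) = 61.33 mm.

61.3 mm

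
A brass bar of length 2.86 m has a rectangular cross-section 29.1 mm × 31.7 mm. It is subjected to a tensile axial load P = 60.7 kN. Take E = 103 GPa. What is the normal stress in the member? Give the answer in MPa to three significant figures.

65.8 MPa

A = 922.5 mm².
σ = N/A = 60700/922.5 = 65.8 MPa.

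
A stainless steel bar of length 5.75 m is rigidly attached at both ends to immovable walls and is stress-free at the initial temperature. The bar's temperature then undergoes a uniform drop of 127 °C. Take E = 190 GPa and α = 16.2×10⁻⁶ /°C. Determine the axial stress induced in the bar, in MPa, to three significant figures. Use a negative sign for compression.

Free thermal expansion αLΔT = 16.2e-6 · 5750 · -127 = -11.83 mm.
The walls impose strain ε = −(-11.83)/5750 = 2.0574e-03; σ = Eε = 190000 · 2.0574e-03 = 390.9 MPa.

391 MPa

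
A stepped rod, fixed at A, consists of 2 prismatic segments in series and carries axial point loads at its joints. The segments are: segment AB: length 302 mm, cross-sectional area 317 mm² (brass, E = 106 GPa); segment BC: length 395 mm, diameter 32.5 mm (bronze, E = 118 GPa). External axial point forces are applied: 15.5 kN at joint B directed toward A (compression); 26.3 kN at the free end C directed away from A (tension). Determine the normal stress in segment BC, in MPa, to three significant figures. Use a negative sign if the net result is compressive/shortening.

31.7 MPa

Internal axial forces (sectioning from the free end, tension +): N_BC = 26.3 kN, N_AB = 10.8 kN.
A_BC = 829.6 mm².
σ_BC = N_BC/A_BC = 26300/829.6 = 31.7 MPa.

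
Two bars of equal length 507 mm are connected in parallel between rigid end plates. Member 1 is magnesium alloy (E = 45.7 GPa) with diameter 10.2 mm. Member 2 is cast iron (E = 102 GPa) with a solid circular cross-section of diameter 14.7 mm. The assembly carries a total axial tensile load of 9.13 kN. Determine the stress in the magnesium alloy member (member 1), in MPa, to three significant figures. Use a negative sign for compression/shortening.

A_1 = 81.71 mm².
A_2 = 169.7 mm².
Equal strain + equilibrium ⇒ each member carries load in proportion to AE: A₁E₁ = 3734000 N, A₂E₂ = 17310000 N, ΣAE = 21050000 N.
σ₁ = P·E₁/ΣAE = 9130·45700/21050000 = 19.83 MPa.

19.8 MPa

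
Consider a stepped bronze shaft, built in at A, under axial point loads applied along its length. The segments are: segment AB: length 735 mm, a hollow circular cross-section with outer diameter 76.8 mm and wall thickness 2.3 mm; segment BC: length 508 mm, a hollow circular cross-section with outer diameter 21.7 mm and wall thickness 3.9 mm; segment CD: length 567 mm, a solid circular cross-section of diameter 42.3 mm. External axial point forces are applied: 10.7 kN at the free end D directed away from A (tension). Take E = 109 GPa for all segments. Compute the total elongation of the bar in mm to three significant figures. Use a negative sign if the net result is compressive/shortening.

Internal axial forces (sectioning from the free end, tension +): N_CD = 10.7 kN, N_BC = 10.7 kN, N_AB = 10.7 kN.
A_AB = 538.3 mm².
A_BC = 218.1 mm².
A_CD = 1405 mm².
δ_AB = 10700·735/(538.3·109000) = 0.134 mm
δ_BC = 10700·508/(218.1·109000) = 0.2287 mm
δ_CD = 10700·567/(1405·109000) = 0.03961 mm
δ = Σδ_i = 0.4023 mm.

0.402 mm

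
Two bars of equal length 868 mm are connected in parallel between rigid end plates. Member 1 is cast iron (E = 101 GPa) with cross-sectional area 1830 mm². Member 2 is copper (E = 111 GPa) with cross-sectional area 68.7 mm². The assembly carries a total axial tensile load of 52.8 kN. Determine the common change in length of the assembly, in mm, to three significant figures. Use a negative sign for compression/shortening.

Equal strain + equilibrium ⇒ each member carries load in proportion to AE: A₁E₁ = 184800000 N, A₂E₂ = 7626000 N, ΣAE = 192500000 N.
δ = PL/ΣAE = 52800·868/192500000 = 0.2381 mm.

0.238 mm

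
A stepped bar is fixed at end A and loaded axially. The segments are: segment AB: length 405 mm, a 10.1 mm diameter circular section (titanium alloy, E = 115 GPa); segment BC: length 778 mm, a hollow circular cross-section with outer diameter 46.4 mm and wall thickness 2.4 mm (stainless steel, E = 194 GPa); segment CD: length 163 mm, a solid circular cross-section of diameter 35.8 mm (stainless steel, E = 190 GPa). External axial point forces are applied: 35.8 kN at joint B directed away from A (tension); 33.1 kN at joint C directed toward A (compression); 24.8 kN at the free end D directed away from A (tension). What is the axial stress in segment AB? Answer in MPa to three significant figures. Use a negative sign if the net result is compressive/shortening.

343 MPa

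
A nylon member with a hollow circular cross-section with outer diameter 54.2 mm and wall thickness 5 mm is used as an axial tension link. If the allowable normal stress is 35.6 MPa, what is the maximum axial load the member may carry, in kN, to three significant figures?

27.5 kN

A = 772.8 mm².
P_max = σ_allow · A = 35.6 · 772.8 = 27510 N = 27.51 kN.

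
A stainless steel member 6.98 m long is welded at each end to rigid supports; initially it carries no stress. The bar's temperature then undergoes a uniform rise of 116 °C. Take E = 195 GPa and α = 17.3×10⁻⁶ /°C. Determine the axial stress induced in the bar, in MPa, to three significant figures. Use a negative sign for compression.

Free thermal expansion αLΔT = 17.3e-6 · 6980 · 116 = 14.01 mm.
The walls impose strain ε = −(14.01)/6980 = -2.0068e-03; σ = Eε = 195000 · -2.0068e-03 = -391.3 MPa.

-391 MPa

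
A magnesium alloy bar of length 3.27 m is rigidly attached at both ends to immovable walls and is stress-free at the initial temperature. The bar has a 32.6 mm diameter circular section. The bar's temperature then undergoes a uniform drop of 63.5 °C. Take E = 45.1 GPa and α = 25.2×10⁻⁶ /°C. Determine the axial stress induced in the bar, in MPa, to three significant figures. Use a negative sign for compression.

Free thermal expansion αLΔT = 25.2e-6 · 3270 · -63.5 = -5.233 mm.
The walls impose strain ε = −(-5.233)/3270 = 1.6002e-03; σ = Eε = 45100 · 1.6002e-03 = 72.17 MPa.

72.2 MPa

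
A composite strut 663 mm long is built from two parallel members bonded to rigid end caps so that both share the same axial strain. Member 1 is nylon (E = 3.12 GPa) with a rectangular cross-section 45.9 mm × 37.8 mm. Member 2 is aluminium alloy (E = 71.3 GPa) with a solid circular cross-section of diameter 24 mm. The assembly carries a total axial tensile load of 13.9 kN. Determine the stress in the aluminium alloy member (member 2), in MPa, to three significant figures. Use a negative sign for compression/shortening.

26.3 MPa

A_1 = 1735 mm².
A_2 = 452.4 mm².
Equal strain + equilibrium ⇒ each member carries load in proportion to AE: A₁E₁ = 5413000 N, A₂E₂ = 32260000 N, ΣAE = 37670000 N.
σ₂ = P·E₂/ΣAE = 13900·71300/37670000 = 26.31 MPa.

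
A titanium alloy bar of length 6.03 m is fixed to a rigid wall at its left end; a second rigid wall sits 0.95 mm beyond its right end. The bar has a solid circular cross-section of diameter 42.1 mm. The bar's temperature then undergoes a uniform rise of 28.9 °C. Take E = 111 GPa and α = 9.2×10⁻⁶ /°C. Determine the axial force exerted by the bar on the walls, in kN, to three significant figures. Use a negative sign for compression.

Free thermal expansion αLΔT = 9.2e-6 · 6030 · 28.9 = 1.603 mm.
The walls engage after the gap closes; constrained expansion = 1.603 − 0.95 = 0.6533 mm.
The walls impose strain ε = −(0.6533)/6030 = -1.0833e-04; σ = Eε = 111000 · -1.0833e-04 = -12.03 MPa.
Wall reaction R = σ·A = -12.03·1392 = -16740 N = -16.74 kN.

-16.7 kN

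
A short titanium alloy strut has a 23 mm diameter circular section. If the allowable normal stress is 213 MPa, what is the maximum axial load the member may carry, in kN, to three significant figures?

A = 415.5 mm².
P_max = σ_allow · A = 213 · 415.5 = 88500 N = 88.5 kN.

88.5 kN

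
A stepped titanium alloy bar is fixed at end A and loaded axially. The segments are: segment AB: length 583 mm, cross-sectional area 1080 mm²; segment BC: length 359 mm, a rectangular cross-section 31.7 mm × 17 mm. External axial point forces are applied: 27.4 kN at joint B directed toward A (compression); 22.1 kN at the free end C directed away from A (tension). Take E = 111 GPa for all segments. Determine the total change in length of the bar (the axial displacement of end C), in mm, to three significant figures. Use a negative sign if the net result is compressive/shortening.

0.107 mm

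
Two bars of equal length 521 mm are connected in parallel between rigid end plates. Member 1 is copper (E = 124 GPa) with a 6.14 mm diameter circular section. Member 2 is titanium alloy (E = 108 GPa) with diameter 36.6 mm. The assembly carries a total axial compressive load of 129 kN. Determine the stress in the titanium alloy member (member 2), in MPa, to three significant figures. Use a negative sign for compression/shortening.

-119 MPa

A_1 = 29.61 mm².
A_2 = 1052 mm².
Equal strain + equilibrium ⇒ each member carries load in proportion to AE: A₁E₁ = 3672000 N, A₂E₂ = 113600000 N, ΣAE = 117300000 N.
σ₂ = P·E₂/ΣAE = -129000·108000/117300000 = -118.8 MPa.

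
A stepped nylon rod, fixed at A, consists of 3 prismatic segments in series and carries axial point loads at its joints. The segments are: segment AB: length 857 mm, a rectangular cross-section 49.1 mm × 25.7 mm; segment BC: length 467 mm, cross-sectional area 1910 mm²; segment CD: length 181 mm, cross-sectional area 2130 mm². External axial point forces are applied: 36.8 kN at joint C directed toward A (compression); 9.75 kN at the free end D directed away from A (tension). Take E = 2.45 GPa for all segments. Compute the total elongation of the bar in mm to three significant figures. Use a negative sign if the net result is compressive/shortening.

-9.86 mm

Internal axial forces (sectioning from the free end, tension +): N_CD = 9.75 kN, N_BC = -27.05 kN, N_AB = -27.05 kN.
A_AB = 1262 mm².
δ_AB = -27050·857/(1262·2450) = -7.498 mm
δ_BC = -27050·467/(1910·2450) = -2.7 mm
δ_CD = 9750·181/(2130·2450) = 0.3382 mm
δ = Σδ_i = -9.86 mm.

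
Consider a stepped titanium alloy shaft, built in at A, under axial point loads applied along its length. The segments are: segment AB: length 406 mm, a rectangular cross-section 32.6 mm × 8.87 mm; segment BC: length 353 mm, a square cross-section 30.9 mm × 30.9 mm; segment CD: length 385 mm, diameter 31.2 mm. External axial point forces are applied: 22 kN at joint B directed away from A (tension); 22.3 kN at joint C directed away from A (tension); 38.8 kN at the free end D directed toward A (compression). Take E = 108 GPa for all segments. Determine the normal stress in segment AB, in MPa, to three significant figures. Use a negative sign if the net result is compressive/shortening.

19.0 MPa

Internal axial forces (sectioning from the free end, tension +): N_CD = -38.8 kN, N_BC = -16.5 kN, N_AB = 5.5 kN.
A_AB = 289.2 mm².
σ_AB = N_AB/A_AB = 5500/289.2 = 19.02 MPa.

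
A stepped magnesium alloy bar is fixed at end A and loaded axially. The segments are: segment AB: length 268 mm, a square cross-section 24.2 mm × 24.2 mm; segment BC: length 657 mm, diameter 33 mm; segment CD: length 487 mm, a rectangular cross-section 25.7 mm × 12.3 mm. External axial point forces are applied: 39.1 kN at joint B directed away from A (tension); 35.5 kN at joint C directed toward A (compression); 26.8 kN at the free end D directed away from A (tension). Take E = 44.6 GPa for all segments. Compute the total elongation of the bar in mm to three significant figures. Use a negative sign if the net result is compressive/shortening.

Internal axial forces (sectioning from the free end, tension +): N_CD = 26.8 kN, N_BC = -8.7 kN, N_AB = 30.4 kN.
A_AB = 585.6 mm².
A_BC = 855.3 mm².
A_CD = 316.1 mm².
δ_AB = 30400·268/(585.6·44600) = 0.3119 mm
δ_BC = -8700·657/(855.3·44600) = -0.1498 mm
δ_CD = 26800·487/(316.1·44600) = 0.9257 mm
δ = Σδ_i = 1.088 mm.

1.09 mm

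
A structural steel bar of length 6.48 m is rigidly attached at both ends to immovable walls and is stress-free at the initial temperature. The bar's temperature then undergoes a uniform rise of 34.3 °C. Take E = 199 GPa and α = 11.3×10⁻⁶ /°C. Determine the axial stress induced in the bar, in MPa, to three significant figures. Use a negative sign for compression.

Free thermal expansion αLΔT = 11.3e-6 · 6480 · 34.3 = 2.512 mm.
The walls impose strain ε = −(2.512)/6480 = -3.8759e-04; σ = Eε = 199000 · -3.8759e-04 = -77.13 MPa.

-77.1 MPa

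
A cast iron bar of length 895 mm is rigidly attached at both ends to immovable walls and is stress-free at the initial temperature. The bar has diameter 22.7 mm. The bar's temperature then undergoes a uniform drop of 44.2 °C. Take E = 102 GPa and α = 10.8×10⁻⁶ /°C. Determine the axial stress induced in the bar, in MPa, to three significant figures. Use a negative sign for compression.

48.7 MPa

Free thermal expansion αLΔT = 10.8e-6 · 895 · -44.2 = -0.4272 mm.
The walls impose strain ε = −(-0.4272)/895 = 4.7736e-04; σ = Eε = 102000 · 4.7736e-04 = 48.69 MPa.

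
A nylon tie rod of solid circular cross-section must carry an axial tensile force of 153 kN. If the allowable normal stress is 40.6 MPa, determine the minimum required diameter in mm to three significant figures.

69.3 mm

Required area A ≥ P/σ_allow = 153000/40.6 = 3768 mm².
For a solid circular section, d ≥ √(4A/π) = 69.27 mm.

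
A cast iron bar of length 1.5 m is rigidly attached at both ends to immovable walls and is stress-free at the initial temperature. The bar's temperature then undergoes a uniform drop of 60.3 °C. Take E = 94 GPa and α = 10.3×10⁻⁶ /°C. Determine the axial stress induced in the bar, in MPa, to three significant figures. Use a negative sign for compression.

58.4 MPa

Free thermal expansion αLΔT = 10.3e-6 · 1500 · -60.3 = -0.9316 mm.
The walls impose strain ε = −(-0.9316)/1500 = 6.2109e-04; σ = Eε = 94000 · 6.2109e-04 = 58.38 MPa.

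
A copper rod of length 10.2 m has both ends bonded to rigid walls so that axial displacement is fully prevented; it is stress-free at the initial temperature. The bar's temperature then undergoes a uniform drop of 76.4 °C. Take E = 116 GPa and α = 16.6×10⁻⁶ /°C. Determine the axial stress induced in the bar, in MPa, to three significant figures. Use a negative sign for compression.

147 MPa

Free thermal expansion αLΔT = 16.6e-6 · 10200 · -76.4 = -12.94 mm.
The walls impose strain ε = −(-12.94)/10200 = 1.2682e-03; σ = Eε = 116000 · 1.2682e-03 = 147.1 MPa.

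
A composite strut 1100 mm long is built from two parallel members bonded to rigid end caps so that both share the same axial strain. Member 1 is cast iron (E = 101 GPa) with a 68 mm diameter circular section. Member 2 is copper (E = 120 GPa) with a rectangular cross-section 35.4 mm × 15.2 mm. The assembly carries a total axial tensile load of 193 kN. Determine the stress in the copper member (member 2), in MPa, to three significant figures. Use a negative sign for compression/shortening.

A_1 = 3632 mm².
A_2 = 538.1 mm².
Equal strain + equilibrium ⇒ each member carries load in proportion to AE: A₁E₁ = 366800000 N, A₂E₂ = 64570000 N, ΣAE = 431400000 N.
σ₂ = P·E₂/ΣAE = 193000·120000/431400000 = 53.69 MPa.

53.7 MPa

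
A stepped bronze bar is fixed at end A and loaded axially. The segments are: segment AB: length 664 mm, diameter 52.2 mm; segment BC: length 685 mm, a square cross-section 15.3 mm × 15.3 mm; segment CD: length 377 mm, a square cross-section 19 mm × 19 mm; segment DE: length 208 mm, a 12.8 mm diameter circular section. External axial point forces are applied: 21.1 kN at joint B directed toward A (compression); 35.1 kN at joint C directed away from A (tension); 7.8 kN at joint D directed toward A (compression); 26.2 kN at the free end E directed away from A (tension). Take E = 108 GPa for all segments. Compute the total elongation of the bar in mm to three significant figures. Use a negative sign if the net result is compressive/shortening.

Internal axial forces (sectioning from the free end, tension +): N_DE = 26.2 kN, N_CD = 18.4 kN, N_BC = 53.5 kN, N_AB = 32.4 kN.
A_AB = 2140 mm².
A_BC = 234.1 mm².
A_CD = 361 mm².
A_DE = 128.7 mm².
δ_AB = 32400·664/(2140·108000) = 0.09308 mm
δ_BC = 53500·685/(234.1·108000) = 1.45 mm
δ_CD = 18400·377/(361·108000) = 0.1779 mm
δ_DE = 26200·208/(128.7·108000) = 0.3921 mm
δ = Σδ_i = 2.113 mm.

2.11 mm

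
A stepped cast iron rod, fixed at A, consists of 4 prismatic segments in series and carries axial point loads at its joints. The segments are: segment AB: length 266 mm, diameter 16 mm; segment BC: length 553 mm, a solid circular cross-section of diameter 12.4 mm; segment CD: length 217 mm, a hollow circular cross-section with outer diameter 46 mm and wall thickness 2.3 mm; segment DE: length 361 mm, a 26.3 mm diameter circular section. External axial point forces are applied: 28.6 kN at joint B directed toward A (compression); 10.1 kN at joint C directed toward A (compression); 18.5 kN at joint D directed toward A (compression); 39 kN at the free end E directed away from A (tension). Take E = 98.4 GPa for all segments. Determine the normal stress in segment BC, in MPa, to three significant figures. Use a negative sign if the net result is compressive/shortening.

86.1 MPa

Internal axial forces (sectioning from the free end, tension +): N_DE = 39 kN, N_CD = 20.5 kN, N_BC = 10.4 kN, N_AB = -18.2 kN.
A_BC = 120.8 mm².
σ_BC = N_BC/A_BC = 10400/120.8 = 86.12 MPa.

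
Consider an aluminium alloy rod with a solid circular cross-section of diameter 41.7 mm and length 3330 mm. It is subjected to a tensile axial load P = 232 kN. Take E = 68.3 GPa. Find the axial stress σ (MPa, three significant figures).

A = 1366 mm².
σ = N/A = 232000/1366 = 169.9 MPa.

170 MPa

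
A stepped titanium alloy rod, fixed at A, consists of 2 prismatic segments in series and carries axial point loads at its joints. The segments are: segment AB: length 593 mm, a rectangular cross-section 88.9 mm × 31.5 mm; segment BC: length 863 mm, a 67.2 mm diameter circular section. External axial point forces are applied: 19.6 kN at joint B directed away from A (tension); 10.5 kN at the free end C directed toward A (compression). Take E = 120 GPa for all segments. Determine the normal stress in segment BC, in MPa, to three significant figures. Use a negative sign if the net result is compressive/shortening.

Internal axial forces (sectioning from the free end, tension +): N_BC = -10.5 kN, N_AB = 9.1 kN.
A_BC = 3547 mm².
σ_BC = N_BC/A_BC = -10500/3547 = -2.96 MPa.

-2.96 MPa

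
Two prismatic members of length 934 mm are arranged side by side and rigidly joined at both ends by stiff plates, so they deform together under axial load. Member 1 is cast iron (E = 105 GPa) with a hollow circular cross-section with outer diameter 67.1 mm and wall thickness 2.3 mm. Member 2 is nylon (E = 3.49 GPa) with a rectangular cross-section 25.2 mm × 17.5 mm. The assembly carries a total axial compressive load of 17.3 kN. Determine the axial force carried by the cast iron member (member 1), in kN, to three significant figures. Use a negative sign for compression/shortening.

-16.8 kN

A_1 = 468.2 mm².
A_2 = 441 mm².
Equal strain + equilibrium ⇒ each member carries load in proportion to AE: A₁E₁ = 49160000 N, A₂E₂ = 1539000 N, ΣAE = 50700000 N.
F₁ = P·A₁E₁/ΣAE = -17300·49160000/50700000 = -16770 N.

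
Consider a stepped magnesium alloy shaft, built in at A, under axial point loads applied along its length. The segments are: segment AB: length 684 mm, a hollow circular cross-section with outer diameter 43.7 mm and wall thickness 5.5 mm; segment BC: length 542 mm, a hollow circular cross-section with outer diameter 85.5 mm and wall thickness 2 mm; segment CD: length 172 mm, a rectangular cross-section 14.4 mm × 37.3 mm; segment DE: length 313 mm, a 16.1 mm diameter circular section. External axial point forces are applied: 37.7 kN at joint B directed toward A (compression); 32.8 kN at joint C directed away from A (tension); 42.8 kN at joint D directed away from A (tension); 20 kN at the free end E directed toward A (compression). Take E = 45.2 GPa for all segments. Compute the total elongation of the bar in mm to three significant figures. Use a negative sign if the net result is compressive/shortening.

1.16 mm

Internal axial forces (sectioning from the free end, tension +): N_DE = -20 kN, N_CD = 22.8 kN, N_BC = 55.6 kN, N_AB = 17.9 kN.
A_AB = 660 mm².
A_BC = 524.6 mm².
A_CD = 537.1 mm².
A_DE = 203.6 mm².
δ_AB = 17900·684/(660·45200) = 0.4104 mm
δ_BC = 55600·542/(524.6·45200) = 1.271 mm
δ_CD = 22800·172/(537.1·45200) = 0.1615 mm
δ_DE = -20000·313/(203.6·45200) = -0.6803 mm
δ = Σδ_i = 1.162 mm.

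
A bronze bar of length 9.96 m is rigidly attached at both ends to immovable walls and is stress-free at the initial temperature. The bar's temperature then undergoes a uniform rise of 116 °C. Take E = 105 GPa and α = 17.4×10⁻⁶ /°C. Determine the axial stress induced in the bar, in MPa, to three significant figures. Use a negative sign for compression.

Free thermal expansion αLΔT = 17.4e-6 · 9960 · 116 = 20.1 mm.
The walls impose strain ε = −(20.1)/9960 = -2.0184e-03; σ = Eε = 105000 · -2.0184e-03 = -211.9 MPa.

-212 MPa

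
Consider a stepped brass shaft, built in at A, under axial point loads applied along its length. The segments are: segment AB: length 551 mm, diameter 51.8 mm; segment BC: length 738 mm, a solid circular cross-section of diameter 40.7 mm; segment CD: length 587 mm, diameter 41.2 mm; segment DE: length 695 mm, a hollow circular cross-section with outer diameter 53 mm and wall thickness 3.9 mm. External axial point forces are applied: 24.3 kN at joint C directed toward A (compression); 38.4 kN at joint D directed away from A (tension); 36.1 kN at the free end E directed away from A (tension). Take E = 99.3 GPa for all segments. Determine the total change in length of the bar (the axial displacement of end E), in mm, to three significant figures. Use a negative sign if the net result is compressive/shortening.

Internal axial forces (sectioning from the free end, tension +): N_DE = 36.1 kN, N_CD = 74.5 kN, N_BC = 50.2 kN, N_AB = 50.2 kN.
A_AB = 2107 mm².
A_BC = 1301 mm².
A_CD = 1333 mm².
A_DE = 601.6 mm².
δ_AB = 50200·551/(2107·99300) = 0.1322 mm
δ_BC = 50200·738/(1301·99300) = 0.2868 mm
δ_CD = 74500·587/(1333·99300) = 0.3303 mm
δ_DE = 36100·695/(601.6·99300) = 0.42 mm
δ = Σδ_i = 1.169 mm.

1.17 mm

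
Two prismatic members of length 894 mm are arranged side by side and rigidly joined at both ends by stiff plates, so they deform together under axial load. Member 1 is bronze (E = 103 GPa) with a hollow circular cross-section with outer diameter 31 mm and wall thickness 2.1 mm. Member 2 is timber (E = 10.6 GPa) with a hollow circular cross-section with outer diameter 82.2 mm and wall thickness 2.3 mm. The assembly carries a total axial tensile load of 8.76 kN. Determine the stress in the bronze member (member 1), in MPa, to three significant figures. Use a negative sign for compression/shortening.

A_1 = 190.7 mm².
A_2 = 577.3 mm².
Equal strain + equilibrium ⇒ each member carries load in proportion to AE: A₁E₁ = 19640000 N, A₂E₂ = 6120000 N, ΣAE = 25760000 N.
σ₁ = P·E₁/ΣAE = 8760·103000/25760000 = 35.03 MPa.

35.0 MPa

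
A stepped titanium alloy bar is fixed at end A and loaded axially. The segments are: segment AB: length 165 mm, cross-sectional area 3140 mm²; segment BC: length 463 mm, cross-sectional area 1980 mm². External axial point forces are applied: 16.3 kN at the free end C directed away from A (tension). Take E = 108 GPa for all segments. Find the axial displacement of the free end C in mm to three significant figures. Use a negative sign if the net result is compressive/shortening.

Internal axial forces (sectioning from the free end, tension +): N_BC = 16.3 kN, N_AB = 16.3 kN.
δ_AB = 16300·165/(3140·108000) = 0.007931 mm
δ_BC = 16300·463/(1980·108000) = 0.03529 mm
δ = Σδ_i = 0.04322 mm.

0.0432 mm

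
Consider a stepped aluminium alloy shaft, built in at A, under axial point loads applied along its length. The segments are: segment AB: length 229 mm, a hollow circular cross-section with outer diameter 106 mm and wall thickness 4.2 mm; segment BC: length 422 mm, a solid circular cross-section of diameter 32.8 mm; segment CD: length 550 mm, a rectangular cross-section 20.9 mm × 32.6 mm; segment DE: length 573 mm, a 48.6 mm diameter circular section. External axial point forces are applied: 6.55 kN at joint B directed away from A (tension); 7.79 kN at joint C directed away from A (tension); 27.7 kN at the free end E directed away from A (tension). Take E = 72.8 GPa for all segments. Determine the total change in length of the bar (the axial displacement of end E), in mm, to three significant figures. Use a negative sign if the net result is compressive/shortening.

0.767 mm

Internal axial forces (sectioning from the free end, tension +): N_DE = 27.7 kN, N_CD = 27.7 kN, N_BC = 35.49 kN, N_AB = 42.04 kN.
A_AB = 1343 mm².
A_BC = 845 mm².
A_CD = 681.3 mm².
A_DE = 1855 mm².
δ_AB = 42040·229/(1343·72800) = 0.09845 mm
δ_BC = 35490·422/(845·72800) = 0.2435 mm
δ_CD = 27700·550/(681.3·72800) = 0.3071 mm
δ_DE = 27700·573/(1855·72800) = 0.1175 mm
δ = Σδ_i = 0.7666 mm.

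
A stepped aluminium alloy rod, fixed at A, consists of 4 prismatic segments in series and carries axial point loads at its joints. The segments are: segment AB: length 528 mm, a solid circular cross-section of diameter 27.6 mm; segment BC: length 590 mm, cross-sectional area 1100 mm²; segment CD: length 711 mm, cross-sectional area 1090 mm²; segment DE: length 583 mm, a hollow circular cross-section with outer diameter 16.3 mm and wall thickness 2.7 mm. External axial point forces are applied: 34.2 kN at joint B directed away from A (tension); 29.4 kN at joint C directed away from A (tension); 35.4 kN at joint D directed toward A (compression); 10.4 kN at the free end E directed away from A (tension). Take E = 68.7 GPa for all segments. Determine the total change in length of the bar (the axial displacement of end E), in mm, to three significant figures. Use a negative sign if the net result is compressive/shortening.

Internal axial forces (sectioning from the free end, tension +): N_DE = 10.4 kN, N_CD = -25 kN, N_BC = 4.4 kN, N_AB = 38.6 kN.
A_AB = 598.3 mm².
A_DE = 115.4 mm².
δ_AB = 38600·528/(598.3·68700) = 0.4959 mm
δ_BC = 4400·590/(1100·68700) = 0.03435 mm
δ_CD = -25000·711/(1090·68700) = -0.2374 mm
δ_DE = 10400·583/(115.4·68700) = 0.7651 mm
δ = Σδ_i = 1.058 mm.

1.06 mm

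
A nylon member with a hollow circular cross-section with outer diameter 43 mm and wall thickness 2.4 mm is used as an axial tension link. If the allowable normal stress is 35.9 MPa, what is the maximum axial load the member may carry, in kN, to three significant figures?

A = 306.1 mm².
P_max = σ_allow · A = 35.9 · 306.1 = 10990 N = 10.99 kN.

11.0 kN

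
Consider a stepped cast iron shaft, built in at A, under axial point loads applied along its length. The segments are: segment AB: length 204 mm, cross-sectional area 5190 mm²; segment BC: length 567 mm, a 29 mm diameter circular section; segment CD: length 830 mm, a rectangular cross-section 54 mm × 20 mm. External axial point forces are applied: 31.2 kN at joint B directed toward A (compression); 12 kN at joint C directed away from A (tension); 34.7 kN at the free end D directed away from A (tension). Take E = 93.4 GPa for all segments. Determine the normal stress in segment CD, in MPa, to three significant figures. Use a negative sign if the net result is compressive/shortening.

Internal axial forces (sectioning from the free end, tension +): N_CD = 34.7 kN, N_BC = 46.7 kN, N_AB = 15.5 kN.
A_CD = 1080 mm².
σ_CD = N_CD/A_CD = 34700/1080 = 32.13 MPa.

32.1 MPa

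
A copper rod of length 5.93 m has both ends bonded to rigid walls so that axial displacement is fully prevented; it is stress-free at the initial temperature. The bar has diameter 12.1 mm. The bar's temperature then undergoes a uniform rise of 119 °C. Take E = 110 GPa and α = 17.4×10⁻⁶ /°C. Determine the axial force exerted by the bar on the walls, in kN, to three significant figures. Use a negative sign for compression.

Free thermal expansion αLΔT = 17.4e-6 · 5930 · 119 = 12.28 mm.
The walls impose strain ε = −(12.28)/5930 = -2.0706e-03; σ = Eε = 110000 · -2.0706e-03 = -227.8 MPa.
Wall reaction R = σ·A = -227.8·115 = -26190 N = -26.19 kN.

-26.2 kN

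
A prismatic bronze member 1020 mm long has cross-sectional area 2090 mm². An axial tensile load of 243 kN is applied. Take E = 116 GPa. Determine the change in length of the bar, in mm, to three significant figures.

1.02 mm

δ_mech = NL/(AE) = 243000·1020/(2090·116000) = 1.022 mm.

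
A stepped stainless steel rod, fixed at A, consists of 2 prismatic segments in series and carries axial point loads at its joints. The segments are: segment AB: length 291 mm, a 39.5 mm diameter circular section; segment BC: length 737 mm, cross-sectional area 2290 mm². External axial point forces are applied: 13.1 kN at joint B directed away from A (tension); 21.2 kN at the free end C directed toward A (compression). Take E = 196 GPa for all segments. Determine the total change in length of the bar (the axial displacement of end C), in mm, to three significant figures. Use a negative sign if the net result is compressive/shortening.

-0.0446 mm

Internal axial forces (sectioning from the free end, tension +): N_BC = -21.2 kN, N_AB = -8.1 kN.
A_AB = 1225 mm².
δ_AB = -8100·291/(1225·196000) = -0.009814 mm
δ_BC = -21200·737/(2290·196000) = -0.03481 mm
δ = Σδ_i = -0.04462 mm.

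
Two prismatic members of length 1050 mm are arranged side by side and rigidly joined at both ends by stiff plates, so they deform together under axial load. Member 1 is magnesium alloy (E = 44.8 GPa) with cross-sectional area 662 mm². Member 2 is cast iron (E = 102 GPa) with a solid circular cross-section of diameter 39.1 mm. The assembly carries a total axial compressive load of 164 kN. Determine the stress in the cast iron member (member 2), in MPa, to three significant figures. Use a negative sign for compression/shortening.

-110 MPa

A_2 = 1201 mm².
Equal strain + equilibrium ⇒ each member carries load in proportion to AE: A₁E₁ = 29660000 N, A₂E₂ = 122500000 N, ΣAE = 152100000 N.
σ₂ = P·E₂/ΣAE = -164000·102000/152100000 = -110 MPa.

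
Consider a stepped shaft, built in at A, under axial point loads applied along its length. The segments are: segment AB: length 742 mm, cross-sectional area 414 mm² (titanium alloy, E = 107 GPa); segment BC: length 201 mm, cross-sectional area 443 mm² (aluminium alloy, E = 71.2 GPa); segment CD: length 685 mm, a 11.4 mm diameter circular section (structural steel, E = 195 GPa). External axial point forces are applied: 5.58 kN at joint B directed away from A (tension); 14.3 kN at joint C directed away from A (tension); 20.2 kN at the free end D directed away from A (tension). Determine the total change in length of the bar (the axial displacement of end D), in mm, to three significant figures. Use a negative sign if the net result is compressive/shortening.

Internal axial forces (sectioning from the free end, tension +): N_CD = 20.2 kN, N_BC = 34.5 kN, N_AB = 40.08 kN.
A_CD = 102.1 mm².
δ_AB = 40080·742/(414·107000) = 0.6713 mm
δ_BC = 34500·201/(443·71200) = 0.2199 mm
δ_CD = 20200·685/(102.1·195000) = 0.6952 mm
δ = Σδ_i = 1.586 mm.

1.59 mm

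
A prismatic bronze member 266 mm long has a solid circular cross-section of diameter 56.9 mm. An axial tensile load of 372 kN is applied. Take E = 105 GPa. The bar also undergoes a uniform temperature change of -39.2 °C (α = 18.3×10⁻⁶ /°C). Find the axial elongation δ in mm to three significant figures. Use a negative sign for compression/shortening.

0.180 mm

A = 2543 mm².
δ_mech = NL/(AE) = 372000·266/(2543·105000) = 0.3706 mm.
δ_thermal = αLΔT = 18.3e-6·266·-39.2 = -0.1908 mm.
δ = δ_mech + δ_thermal = 0.1798 mm.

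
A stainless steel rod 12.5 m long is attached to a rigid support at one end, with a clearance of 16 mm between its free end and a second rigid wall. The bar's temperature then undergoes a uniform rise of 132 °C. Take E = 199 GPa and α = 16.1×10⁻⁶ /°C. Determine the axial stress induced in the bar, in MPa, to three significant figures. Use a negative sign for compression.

Free thermal expansion αLΔT = 16.1e-6 · 12500 · 132 = 26.57 mm.
The walls engage after the gap closes; constrained expansion = 26.57 − 16 = 10.57 mm.
The walls impose strain ε = −(10.57)/12500 = -8.4520e-04; σ = Eε = 199000 · -8.4520e-04 = -168.2 MPa.

-168 MPa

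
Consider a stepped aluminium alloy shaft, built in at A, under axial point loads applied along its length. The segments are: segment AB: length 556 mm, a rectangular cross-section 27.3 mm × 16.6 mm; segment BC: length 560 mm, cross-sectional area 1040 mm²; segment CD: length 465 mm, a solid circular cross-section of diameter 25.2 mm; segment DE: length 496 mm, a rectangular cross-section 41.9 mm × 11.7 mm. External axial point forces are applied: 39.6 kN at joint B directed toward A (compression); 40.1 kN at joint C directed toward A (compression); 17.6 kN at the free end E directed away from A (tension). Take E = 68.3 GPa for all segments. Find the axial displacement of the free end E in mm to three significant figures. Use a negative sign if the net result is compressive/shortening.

-0.792 mm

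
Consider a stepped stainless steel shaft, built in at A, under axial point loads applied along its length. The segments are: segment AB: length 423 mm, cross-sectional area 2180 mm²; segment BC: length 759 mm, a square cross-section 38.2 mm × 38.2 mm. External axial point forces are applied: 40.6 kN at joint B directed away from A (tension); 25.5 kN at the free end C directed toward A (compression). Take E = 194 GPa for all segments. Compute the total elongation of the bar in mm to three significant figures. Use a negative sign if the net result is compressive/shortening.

Internal axial forces (sectioning from the free end, tension +): N_BC = -25.5 kN, N_AB = 15.1 kN.
A_BC = 1459 mm².
δ_AB = 15100·423/(2180·194000) = 0.0151 mm
δ_BC = -25500·759/(1459·194000) = -0.06837 mm
δ = Σδ_i = -0.05327 mm.

-0.0533 mm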